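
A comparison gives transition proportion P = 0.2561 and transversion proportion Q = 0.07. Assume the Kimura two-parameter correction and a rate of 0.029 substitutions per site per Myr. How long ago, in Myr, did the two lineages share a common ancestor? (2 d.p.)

Under the Kimura two-parameter model, d = −½ ln(1 − 2P − Q) − ¼ ln(1 − 2Q).
1 − 2P − Q = 0.4178, giving −½ ln(0.4178) = 0.436376.
1 − 2Q = 0.86, giving −¼ ln(0.86) = 0.037706.
d = 0.436376 + 0.037706 = 0.474082.
Under a molecular clock d = 2μt, so t = d/(2μ) = 0.474082 / (2 × 0.029) = 8.17 Myr.

8.17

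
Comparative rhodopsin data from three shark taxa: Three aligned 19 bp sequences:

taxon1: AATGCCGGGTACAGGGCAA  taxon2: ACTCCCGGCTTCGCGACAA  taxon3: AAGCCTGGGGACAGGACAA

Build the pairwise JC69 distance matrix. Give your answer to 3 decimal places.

taxon1–taxon2: 7/19 sites differ → p ≈ 0.368421, d = −0.75 ln(1 − 0.491228) = 0.506816 ≈ 0.507.
taxon1–taxon3: 5/19 sites differ → p ≈ 0.263158, d = −0.75 ln(1 − 0.350877) = 0.324100 ≈ 0.324.
taxon2–taxon3: 8/19 sites differ → p ≈ 0.421053, d = −0.75 ln(1 − 0.561404) = 0.618132 ≈ 0.618.

d(taxon1,taxon2) = 0.507, d(taxon1,taxon3) = 0.324, d(taxon2,taxon3) = 0.618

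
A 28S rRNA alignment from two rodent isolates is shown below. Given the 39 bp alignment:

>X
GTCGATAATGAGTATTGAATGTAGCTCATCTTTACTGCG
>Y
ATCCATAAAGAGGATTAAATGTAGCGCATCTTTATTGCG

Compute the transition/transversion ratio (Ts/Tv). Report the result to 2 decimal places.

0.75

Transitions are A↔G and C↔T; transversions are all other mismatches.
Transitions: 3. Transversions: 4.
R = 3/4 = 0.75.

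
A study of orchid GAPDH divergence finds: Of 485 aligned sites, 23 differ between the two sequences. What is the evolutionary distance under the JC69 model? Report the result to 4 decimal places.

p = 23/485 ≈ 0.047423.
d = −(3/4) ln(1 − 4p/3) = −0.75 ln(1 − 0.063231) = −0.75 ln(0.936769)
  = −0.75 × (-0.065319) = 0.048989 substitutions/site.

0.0490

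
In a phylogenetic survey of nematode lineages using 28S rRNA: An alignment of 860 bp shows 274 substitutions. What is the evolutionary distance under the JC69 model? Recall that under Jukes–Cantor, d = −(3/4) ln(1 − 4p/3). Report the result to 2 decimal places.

0.41

p = 274/860 ≈ 0.318605.
d = −(3/4) ln(1 − 4p/3) = −0.75 ln(1 − 0.424807) = −0.75 ln(0.575193)
  = −0.75 × (-0.553050) = 0.414788 substitutions/site.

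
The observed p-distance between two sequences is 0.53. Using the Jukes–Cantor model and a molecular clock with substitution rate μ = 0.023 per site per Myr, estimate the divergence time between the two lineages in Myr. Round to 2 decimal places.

d = −(3/4) ln(1 − 4p/3) = −0.75 ln(1 − 0.706667) = −0.75 ln(0.293333)
  = −0.75 × (-1.226447) = 0.919835 substitutions/site.
Under a molecular clock d = 2μt, so t = d/(2μ) = 0.919835 / (2 × 0.023) = 20.00 Myr.

20.00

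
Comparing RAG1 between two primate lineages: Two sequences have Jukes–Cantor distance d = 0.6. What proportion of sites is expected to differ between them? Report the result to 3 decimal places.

0.413

p = (3/4)(1 − e^(−4d/3)) = 0.75 × (1 − e^(-0.8)) = 0.75 × (1 − 0.449329) = 0.413003.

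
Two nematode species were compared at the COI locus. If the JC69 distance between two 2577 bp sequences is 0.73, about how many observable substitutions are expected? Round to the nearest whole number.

1203

Invert JC69: p = (3/4)(1 − e^(−4d/3)) = 0.75 × (1 − e^(-0.973333)) = 0.75 × (1 − 0.377822) = 0.466634.
Expected differing sites = pL ≈ 0.466634 × 2577 = 1202.515818 ≈ 1203.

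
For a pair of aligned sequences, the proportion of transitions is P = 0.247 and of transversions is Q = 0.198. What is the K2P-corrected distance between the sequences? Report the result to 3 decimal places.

0.715

Under the Kimura two-parameter model, d = −½ ln(1 − 2P − Q) − ¼ ln(1 − 2Q).
1 − 2P − Q = 0.308, giving −½ ln(0.308) = 0.588828.
1 − 2Q = 0.604, giving −¼ ln(0.604) = 0.126045.
d = 0.588828 + 0.126045 = 0.714873.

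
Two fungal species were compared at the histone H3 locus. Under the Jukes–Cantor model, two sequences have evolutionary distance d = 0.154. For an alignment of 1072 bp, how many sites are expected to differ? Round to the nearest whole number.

Invert JC69: p = (3/4)(1 − e^(−4d/3)) = 0.75 × (1 − e^(-0.205333)) = 0.75 × (1 − 0.814376) = 0.139218.
Expected differing sites = pL ≈ 0.139218 × 1072 = 149.241696 ≈ 149.

149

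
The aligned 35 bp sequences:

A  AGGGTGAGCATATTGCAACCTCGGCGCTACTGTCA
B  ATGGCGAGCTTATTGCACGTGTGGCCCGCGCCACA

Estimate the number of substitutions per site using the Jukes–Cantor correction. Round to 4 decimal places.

0.6355

The sequences differ at 15 of 35 sites, so p = 15/35 ≈ 0.428571.
d = −(3/4) ln(1 − 4p/3) = −0.75 ln(1 − 0.571428) = −0.75 ln(0.428572)
  = −0.75 × (-0.847297) = 0.635473 substitutions/site.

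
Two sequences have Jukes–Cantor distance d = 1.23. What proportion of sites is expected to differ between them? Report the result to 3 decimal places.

p = (3/4)(1 − e^(−4d/3)) = 0.75 × (1 − e^(-1.64)) = 0.75 × (1 − 0.193980) = 0.604515.

0.605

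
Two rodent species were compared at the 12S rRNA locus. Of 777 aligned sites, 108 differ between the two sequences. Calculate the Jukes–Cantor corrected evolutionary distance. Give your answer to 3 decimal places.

0.154

p = 108/777 ≈ 0.138996.
d = −(3/4) ln(1 − 4p/3) = −0.75 ln(1 − 0.185328) = −0.75 ln(0.814672)
  = −0.75 × (-0.204970) = 0.153728 substitutions/site.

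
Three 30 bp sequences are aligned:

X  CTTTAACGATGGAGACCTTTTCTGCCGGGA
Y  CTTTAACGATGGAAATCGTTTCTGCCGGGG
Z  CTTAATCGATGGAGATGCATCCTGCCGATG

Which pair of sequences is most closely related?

X–Y: 4/30 differ, p = 0.133, d = 0.147.
X–Z: 10/30 differ, p = 0.333, d = 0.441.
Y–Z: 9/30 differ, p = 0.300, d = 0.383.
The smallest distance is between X and Y.

X and Y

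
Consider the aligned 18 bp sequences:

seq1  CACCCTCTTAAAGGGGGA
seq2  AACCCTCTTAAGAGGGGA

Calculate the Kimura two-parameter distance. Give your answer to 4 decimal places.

0.1922

Of 18 sites, 2 differences are transitions and 1 are transversions, so P = 2/18 ≈ 0.111111 and Q = 1/18 ≈ 0.055556.
Under the Kimura two-parameter model, d = −½ ln(1 − 2P − Q) − ¼ ln(1 − 2Q).
1 − 2P − Q = 0.722222, giving −½ ln(0.722222) = 0.162711.
1 − 2Q = 0.888888, giving −¼ ln(0.888888) = 0.029446.
d = 0.162711 + 0.029446 = 0.192157.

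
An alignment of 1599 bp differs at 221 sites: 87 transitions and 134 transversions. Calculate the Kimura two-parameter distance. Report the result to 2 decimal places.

0.15

P = 87/1599 ≈ 0.054409 and Q = 134/1599 ≈ 0.083802.
Under the Kimura two-parameter model, d = −½ ln(1 − 2P − Q) − ¼ ln(1 − 2Q).
1 − 2P − Q = 0.80738, giving −½ ln(0.80738) = 0.106980.
1 − 2Q = 0.832396, giving −¼ ln(0.832396) = 0.045862.
d = 0.106980 + 0.045862 = 0.152842.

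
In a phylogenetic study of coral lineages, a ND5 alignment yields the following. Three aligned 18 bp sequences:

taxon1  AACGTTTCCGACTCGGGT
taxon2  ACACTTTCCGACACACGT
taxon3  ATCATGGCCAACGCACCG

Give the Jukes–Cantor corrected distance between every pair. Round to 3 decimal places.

d(taxon1,taxon2) = 0.441, d(taxon1,taxon3) = 1.012, d(taxon2,taxon3) = 0.824

taxon1–taxon2: 6/18 sites differ → p ≈ 0.333333, d = −0.75 ln(1 − 0.444444) = 0.440839 ≈ 0.441.
taxon1–taxon3: 10/18 sites differ → p ≈ 0.555556, d = −0.75 ln(1 − 0.740741) = 1.012446 ≈ 1.012.
taxon2–taxon3: 9/18 sites differ → p = 0.5, d = −0.75 ln(1 − 0.666667) = 0.823960 ≈ 0.824.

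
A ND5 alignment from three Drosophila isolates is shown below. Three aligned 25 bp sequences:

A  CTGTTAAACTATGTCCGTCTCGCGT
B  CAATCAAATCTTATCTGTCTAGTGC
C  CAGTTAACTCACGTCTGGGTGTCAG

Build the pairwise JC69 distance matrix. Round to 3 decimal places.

d(A,B) = 0.663, d(A,C) = 0.766, d(B,C) = 0.886

A–B: 11/25 sites differ → p = 0.44, d = −0.75 ln(1 − 0.586667) = 0.662626 ≈ 0.663.
A–C: 12/25 sites differ → p = 0.48, d = −0.75 ln(1 − 0.64) = 0.766238 ≈ 0.766.
B–C: 13/25 sites differ → p = 0.52, d = −0.75 ln(1 − 0.693333) = 0.886495 ≈ 0.886.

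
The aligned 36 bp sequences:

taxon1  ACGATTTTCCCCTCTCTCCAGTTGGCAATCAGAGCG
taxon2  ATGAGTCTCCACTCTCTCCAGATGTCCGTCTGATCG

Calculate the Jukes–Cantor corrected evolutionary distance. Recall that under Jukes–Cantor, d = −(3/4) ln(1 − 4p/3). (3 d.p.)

The sequences differ at 10 of 36 sites (2, 5, 7, 11, 22, 25, 27, 28, 31, 34), so p = 10/36 ≈ 0.277778.
d = −(3/4) ln(1 − 4p/3) = −0.75 ln(1 − 0.370371) = −0.75 ln(0.629629)
  = −0.75 × (-0.462625) = 0.346969 substitutions/site.

0.347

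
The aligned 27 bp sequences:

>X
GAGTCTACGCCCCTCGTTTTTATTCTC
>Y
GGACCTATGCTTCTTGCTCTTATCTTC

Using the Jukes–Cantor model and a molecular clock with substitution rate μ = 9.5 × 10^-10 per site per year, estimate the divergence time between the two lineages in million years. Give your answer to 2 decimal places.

The sequences differ at 11 of 27 sites, so p = 11/27 ≈ 0.407407.
d = −(3/4) ln(1 − 4p/3) = −0.75 ln(1 − 0.543209) = −0.75 ln(0.456791)
  = −0.75 × (-0.783529) = 0.587647 substitutions/site.
Under a molecular clock d = 2μt, so t = d/(2μ) = 0.587647 / (2 × 9.5 × 10^-10) = 309.29 million years.

309.29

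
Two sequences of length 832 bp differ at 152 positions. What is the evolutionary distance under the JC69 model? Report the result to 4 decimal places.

p = 152/832 ≈ 0.182692.
d = −(3/4) ln(1 − 4p/3) = −0.75 ln(1 − 0.243589) = −0.75 ln(0.756411)
  = −0.75 × (-0.279170) = 0.209378 substitutions/site.

0.2094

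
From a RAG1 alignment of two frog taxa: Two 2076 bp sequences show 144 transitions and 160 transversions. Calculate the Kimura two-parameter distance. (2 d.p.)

0.16

P = 144/2076 ≈ 0.069364 and Q = 160/2076 ≈ 0.077071.
Under the Kimura two-parameter model, d = −½ ln(1 − 2P − Q) − ¼ ln(1 − 2Q).
1 − 2P − Q = 0.784201, giving −½ ln(0.784201) = 0.121545.
1 − 2Q = 0.845858, giving −¼ ln(0.845858) = 0.041851.
d = 0.121545 + 0.041851 = 0.163396.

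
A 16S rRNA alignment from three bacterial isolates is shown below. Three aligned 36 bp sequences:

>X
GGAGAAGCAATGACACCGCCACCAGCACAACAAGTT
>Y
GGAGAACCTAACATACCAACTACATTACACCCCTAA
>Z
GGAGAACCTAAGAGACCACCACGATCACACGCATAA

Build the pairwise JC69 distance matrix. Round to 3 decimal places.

d(X,Y) = 0.745, d(X,Z) = 0.493, d(Y,Z) = 0.304

X–Y: 17/36 sites differ → p ≈ 0.472222, d = −0.75 ln(1 − 0.629629) = 0.744938 ≈ 0.745.
X–Z: 13/36 sites differ → p ≈ 0.361111, d = −0.75 ln(1 − 0.481481) = 0.492584 ≈ 0.493.
Y–Z: 9/36 sites differ → p = 0.25, d = −0.75 ln(1 − 0.333333) = 0.304098 ≈ 0.304.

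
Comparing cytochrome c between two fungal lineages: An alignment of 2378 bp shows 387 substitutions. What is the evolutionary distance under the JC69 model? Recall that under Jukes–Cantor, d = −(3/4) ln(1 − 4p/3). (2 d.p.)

p = 387/2378 ≈ 0.162742.
d = −(3/4) ln(1 − 4p/3) = −0.75 ln(1 − 0.216989) = −0.75 ln(0.783011)
  = −0.75 × (-0.244609) = 0.183457 substitutions/site.

0.18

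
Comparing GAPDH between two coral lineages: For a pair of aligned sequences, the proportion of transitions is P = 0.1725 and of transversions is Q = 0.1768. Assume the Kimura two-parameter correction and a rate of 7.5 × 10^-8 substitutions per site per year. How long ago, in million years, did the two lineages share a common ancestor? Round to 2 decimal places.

Under the Kimura two-parameter model, d = −½ ln(1 − 2P − Q) − ¼ ln(1 − 2Q).
1 − 2P − Q = 0.4782, giving −½ ln(0.4782) = 0.368863.
1 − 2Q = 0.6464, giving −¼ ln(0.6464) = 0.109084.
d = 0.368863 + 0.109084 = 0.477947.
Under a molecular clock d = 2μt, so t = d/(2μ) = 0.477947 / (2 × 7.5 × 10^-8) = 3.19 million years.

3.19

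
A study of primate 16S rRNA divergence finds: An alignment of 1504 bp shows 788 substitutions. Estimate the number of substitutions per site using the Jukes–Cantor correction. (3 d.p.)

p = 788/1504 ≈ 0.523936.
d = −(3/4) ln(1 − 4p/3) = −0.75 ln(1 − 0.698581) = −0.75 ln(0.301419)
  = −0.75 × (-1.199254) = 0.899441 substitutions/site.

0.899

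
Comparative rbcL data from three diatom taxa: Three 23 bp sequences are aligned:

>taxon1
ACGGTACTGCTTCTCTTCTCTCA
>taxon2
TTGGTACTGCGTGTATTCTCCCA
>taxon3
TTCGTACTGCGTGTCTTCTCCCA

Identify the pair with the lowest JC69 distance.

taxon1–taxon2: 6/23 differ, p = 0.261, d = 0.321.
taxon1–taxon3: 6/23 differ, p = 0.261, d = 0.321.
taxon2–taxon3: 2/23 differ, p = 0.087, d = 0.092.
The smallest distance is between taxon2 and taxon3.

taxon2 and taxon3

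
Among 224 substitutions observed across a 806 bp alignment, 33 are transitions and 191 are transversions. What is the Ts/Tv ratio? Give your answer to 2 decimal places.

R = 33/191 = 0.172774… ≈ 0.17 (to 2 d.p.).

0.17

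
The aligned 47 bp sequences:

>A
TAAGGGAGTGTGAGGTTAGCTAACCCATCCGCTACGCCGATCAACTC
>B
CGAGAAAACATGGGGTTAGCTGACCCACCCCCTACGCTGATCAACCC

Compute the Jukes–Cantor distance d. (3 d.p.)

The sequences differ at 13 of 47 sites, so p = 13/47 ≈ 0.276596.
d = −(3/4) ln(1 − 4p/3) = −0.75 ln(1 − 0.368795) = −0.75 ln(0.631205)
  = −0.75 × (-0.460125) = 0.345094 substitutions/site.

0.345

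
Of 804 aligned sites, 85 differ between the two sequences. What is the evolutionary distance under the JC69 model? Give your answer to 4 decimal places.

p = 85/804 ≈ 0.105721.
d = −(3/4) ln(1 − 4p/3) = −0.75 ln(1 − 0.140961) = −0.75 ln(0.859039)
  = −0.75 × (-0.151941) = 0.113956 substitutions/site.

0.1140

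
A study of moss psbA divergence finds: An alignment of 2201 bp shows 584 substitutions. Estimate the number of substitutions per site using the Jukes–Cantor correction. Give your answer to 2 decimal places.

0.33

p = 584/2201 ≈ 0.265334.
d = −(3/4) ln(1 − 4p/3) = −0.75 ln(1 − 0.353779) = −0.75 ln(0.646221)
  = −0.75 × (-0.436614) = 0.327461 substitutions/site.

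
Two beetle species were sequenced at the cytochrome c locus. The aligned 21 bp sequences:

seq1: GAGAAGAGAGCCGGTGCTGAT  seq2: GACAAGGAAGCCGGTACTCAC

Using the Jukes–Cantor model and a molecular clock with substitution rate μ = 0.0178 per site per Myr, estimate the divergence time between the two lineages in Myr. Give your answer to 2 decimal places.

The sequences differ at 6 of 21 sites (3, 7, 8, 16, 19, 21), so p = 6/21 ≈ 0.285714.
d = −(3/4) ln(1 − 4p/3) = −0.75 ln(1 − 0.380952) = −0.75 ln(0.619048)
  = −0.75 × (-0.479572) = 0.359679 substitutions/site.
Under a molecular clock d = 2μt, so t = d/(2μ) = 0.359679 / (2 × 0.0178) = 10.10 Myr.

10.10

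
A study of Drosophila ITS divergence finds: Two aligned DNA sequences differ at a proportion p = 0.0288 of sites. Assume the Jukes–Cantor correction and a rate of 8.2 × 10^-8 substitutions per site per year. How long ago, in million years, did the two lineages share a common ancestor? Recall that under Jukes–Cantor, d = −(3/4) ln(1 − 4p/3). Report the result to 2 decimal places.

0.18

d = −(3/4) ln(1 − 4p/3) = −0.75 ln(1 − 0.0384) = −0.75 ln(0.9616)
  = −0.75 × (-0.039157) = 0.029368 substitutions/site.
Under a molecular clock d = 2μt, so t = d/(2μ) = 0.029368 / (2 × 8.2 × 10^-8) = 0.18 million years.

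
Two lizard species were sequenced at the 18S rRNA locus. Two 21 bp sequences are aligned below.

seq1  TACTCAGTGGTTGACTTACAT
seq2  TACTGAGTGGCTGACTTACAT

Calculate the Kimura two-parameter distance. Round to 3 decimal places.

Of 21 sites, 1 differences are transitions and 1 are transversions, so P = 1/21 ≈ 0.047619 and Q = 1/21 ≈ 0.047619.
Under the Kimura two-parameter model, d = −½ ln(1 − 2P − Q) − ¼ ln(1 − 2Q).
1 − 2P − Q = 0.857143, giving −½ ln(0.857143) = 0.077075.
1 − 2Q = 0.904762, giving −¼ ln(0.904762) = 0.025021.
d = 0.077075 + 0.025021 = 0.102096.

0.102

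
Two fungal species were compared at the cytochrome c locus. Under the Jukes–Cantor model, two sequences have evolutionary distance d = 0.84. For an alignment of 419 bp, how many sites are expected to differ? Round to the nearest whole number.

Invert JC69: p = (3/4)(1 − e^(−4d/3)) = 0.75 × (1 − e^(-1.12)) = 0.75 × (1 − 0.326280) = 0.505290.
Expected differing sites = pL ≈ 0.505290 × 419 = 211.71651 ≈ 212.

212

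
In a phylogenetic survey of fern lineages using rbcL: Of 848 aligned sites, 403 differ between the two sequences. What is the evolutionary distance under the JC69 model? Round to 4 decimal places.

p = 403/848 ≈ 0.475236.
d = −(3/4) ln(1 − 4p/3) = −0.75 ln(1 − 0.633648) = −0.75 ln(0.366352)
  = −0.75 × (-1.004161) = 0.753121 substitutions/site.

0.7531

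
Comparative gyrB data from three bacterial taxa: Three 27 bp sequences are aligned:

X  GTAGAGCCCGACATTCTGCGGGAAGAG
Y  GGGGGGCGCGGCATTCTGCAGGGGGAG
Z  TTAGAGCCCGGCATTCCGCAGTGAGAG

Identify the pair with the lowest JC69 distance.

X–Y: 8/27 differ, p = 0.296, d = 0.377.
X–Z: 6/27 differ, p = 0.222, d = 0.264.
Y–Z: 8/27 differ, p = 0.296, d = 0.377.
The smallest distance is between X and Z.

X and Z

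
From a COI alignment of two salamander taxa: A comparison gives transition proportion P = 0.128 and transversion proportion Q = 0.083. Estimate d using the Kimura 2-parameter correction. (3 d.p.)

0.252

Under the Kimura two-parameter model, d = −½ ln(1 − 2P − Q) − ¼ ln(1 − 2Q).
1 − 2P − Q = 0.661, giving −½ ln(0.661) = 0.207001.
1 − 2Q = 0.834, giving −¼ ln(0.834) = 0.045380.
d = 0.207001 + 0.045380 = 0.252381.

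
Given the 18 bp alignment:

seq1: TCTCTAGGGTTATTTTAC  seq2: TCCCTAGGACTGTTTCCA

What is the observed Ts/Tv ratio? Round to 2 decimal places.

Transitions are A↔G and C↔T; transversions are all other mismatches.
Transitions: 5. Transversions: 2.
R = 5/2 = 2.50.

2.50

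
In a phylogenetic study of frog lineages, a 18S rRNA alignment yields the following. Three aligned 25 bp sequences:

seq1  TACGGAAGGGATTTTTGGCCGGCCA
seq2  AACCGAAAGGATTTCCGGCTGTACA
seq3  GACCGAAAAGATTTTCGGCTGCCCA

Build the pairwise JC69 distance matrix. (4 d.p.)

seq1–seq2: 8/25 sites differ → p = 0.32, d = −0.75 ln(1 − 0.426667) = 0.417216 ≈ 0.4172.
seq1–seq3: 7/25 sites differ → p = 0.28, d = −0.75 ln(1 − 0.373333) = 0.350505 ≈ 0.3505.
seq2–seq3: 5/25 sites differ → p = 0.2, d = −0.75 ln(1 − 0.266667) = 0.232617 ≈ 0.2326.

d(seq1,seq2) = 0.4172, d(seq1,seq3) = 0.3505, d(seq2,seq3) = 0.2326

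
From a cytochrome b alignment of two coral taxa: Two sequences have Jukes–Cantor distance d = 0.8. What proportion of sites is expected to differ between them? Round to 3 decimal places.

0.492

p = (3/4)(1 − e^(−4d/3)) = 0.75 × (1 − e^(-1.066667)) = 0.75 × (1 − 0.344154) = 0.491885.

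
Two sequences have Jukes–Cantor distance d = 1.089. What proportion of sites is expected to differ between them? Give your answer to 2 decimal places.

0.57

p = (3/4)(1 − e^(−4d/3)) = 0.75 × (1 − e^(-1.452)) = 0.75 × (1 − 0.234102) = 0.574424.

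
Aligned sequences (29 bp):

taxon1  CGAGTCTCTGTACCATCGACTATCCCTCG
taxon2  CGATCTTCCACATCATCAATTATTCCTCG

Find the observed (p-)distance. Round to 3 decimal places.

0.345

The sequences differ at 10 of 29 positions (sites 4, 5, 6, 9, 10, 11, 13, 18, 20, 24).
p = 10/29 = 0.344827… ≈ 0.345 (to 3 d.p.).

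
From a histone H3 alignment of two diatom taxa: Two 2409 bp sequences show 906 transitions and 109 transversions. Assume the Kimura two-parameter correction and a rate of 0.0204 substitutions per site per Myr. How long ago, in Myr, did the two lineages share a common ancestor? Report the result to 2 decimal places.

20.15

P = 906/2409 ≈ 0.37609 and Q = 109/2409 ≈ 0.045247.
Under the Kimura two-parameter model, d = −½ ln(1 − 2P − Q) − ¼ ln(1 − 2Q).
1 − 2P − Q = 0.202573, giving −½ ln(0.202573) = 0.798327.
1 − 2Q = 0.909506, giving −¼ ln(0.909506) = 0.023713.
d = 0.798327 + 0.023713 = 0.822040.
Under a molecular clock d = 2μt, so t = d/(2μ) = 0.822040 / (2 × 0.0204) = 20.15 Myr.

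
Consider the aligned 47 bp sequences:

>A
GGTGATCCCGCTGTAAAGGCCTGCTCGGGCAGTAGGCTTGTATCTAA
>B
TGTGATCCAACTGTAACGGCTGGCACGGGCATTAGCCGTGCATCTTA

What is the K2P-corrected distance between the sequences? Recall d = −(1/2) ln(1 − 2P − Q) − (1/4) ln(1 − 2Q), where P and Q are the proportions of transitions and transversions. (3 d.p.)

0.313

Of 47 sites, 3 differences are transitions and 9 are transversions, so P = 3/47 ≈ 0.06383 and Q = 9/47 ≈ 0.191489.
Under the Kimura two-parameter model, d = −½ ln(1 − 2P − Q) − ¼ ln(1 − 2Q).
1 − 2P − Q = 0.680851, giving −½ ln(0.680851) = 0.192206.
1 − 2Q = 0.617022, giving −¼ ln(0.617022) = 0.120713.
d = 0.192206 + 0.120713 = 0.312919.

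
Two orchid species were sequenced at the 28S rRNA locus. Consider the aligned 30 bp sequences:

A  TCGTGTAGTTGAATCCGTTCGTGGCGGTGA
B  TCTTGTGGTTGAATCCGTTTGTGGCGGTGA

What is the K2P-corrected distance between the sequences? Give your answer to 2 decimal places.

Of 30 sites, 2 differences are transitions and 1 are transversions, so P = 2/30 ≈ 0.066667 and Q = 1/30 ≈ 0.033333.
Under the Kimura two-parameter model, d = −½ ln(1 − 2P − Q) − ¼ ln(1 − 2Q).
1 − 2P − Q = 0.833333, giving −½ ln(0.833333) = 0.091161.
1 − 2Q = 0.933334, giving −¼ ln(0.933334) = 0.017248.
d = 0.091161 + 0.017248 = 0.108409.

0.11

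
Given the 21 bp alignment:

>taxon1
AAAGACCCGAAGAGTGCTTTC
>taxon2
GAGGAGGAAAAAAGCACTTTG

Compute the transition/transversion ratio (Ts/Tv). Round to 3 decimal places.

1.500

Transitions are A↔G and C↔T; transversions are all other mismatches.
Transitions: 6. Transversions: 4.
R = 6/4 = 1.500.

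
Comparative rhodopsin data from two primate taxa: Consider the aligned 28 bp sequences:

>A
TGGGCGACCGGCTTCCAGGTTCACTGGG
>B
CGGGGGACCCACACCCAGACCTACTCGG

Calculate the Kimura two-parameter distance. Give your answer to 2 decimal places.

0.60

Of 28 sites, 7 differences are transitions and 4 are transversions, so P = 7/28 = 0.25 and Q = 4/28 ≈ 0.142857.
Under the Kimura two-parameter model, d = −½ ln(1 − 2P − Q) − ¼ ln(1 − 2Q).
1 − 2P − Q = 0.357143, giving −½ ln(0.357143) = 0.514810.
1 − 2Q = 0.714286, giving −¼ ln(0.714286) = 0.084118.
d = 0.514810 + 0.084118 = 0.598928.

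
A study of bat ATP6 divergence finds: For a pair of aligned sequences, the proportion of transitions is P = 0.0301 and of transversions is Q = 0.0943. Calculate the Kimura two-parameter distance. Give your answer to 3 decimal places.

0.136

Under the Kimura two-parameter model, d = −½ ln(1 − 2P − Q) − ¼ ln(1 − 2Q).
1 − 2P − Q = 0.8455, giving −½ ln(0.8455) = 0.083914.
1 − 2Q = 0.8114, giving −¼ ln(0.8114) = 0.052249.
d = 0.083914 + 0.052249 = 0.136163.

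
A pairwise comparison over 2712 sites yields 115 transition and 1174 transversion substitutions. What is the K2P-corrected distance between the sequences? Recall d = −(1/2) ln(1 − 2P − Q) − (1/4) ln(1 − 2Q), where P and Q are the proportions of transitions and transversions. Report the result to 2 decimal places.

0.87

P = 115/2712 ≈ 0.042404 and Q = 1174/2712 ≈ 0.432891.
Under the Kimura two-parameter model, d = −½ ln(1 − 2P − Q) − ¼ ln(1 − 2Q).
1 − 2P − Q = 0.482301, giving −½ ln(0.482301) = 0.364593.
1 − 2Q = 0.134218, giving −¼ ln(0.134218) = 0.502072.
d = 0.364593 + 0.502072 = 0.866665.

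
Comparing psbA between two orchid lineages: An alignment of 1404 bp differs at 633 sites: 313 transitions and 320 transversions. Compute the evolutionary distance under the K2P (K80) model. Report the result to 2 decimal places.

0.71

P = 313/1404 ≈ 0.222934 and Q = 320/1404 ≈ 0.22792.
Under the Kimura two-parameter model, d = −½ ln(1 − 2P − Q) − ¼ ln(1 − 2Q).
1 − 2P − Q = 0.326212, giving −½ ln(0.326212) = 0.560104.
1 − 2Q = 0.54416, giving −¼ ln(0.54416) = 0.152128.
d = 0.560104 + 0.152128 = 0.712232.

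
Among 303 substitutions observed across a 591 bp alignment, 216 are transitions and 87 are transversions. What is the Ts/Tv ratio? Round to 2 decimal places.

2.48

R = 216/87 = 2.482758… ≈ 2.48 (to 2 d.p.).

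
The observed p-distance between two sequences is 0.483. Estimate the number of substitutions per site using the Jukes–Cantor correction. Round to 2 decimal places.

0.77

d = −(3/4) ln(1 − 4p/3) = −0.75 ln(1 − 0.644) = −0.75 ln(0.356)
  = −0.75 × (-1.032825) = 0.774619 substitutions/site.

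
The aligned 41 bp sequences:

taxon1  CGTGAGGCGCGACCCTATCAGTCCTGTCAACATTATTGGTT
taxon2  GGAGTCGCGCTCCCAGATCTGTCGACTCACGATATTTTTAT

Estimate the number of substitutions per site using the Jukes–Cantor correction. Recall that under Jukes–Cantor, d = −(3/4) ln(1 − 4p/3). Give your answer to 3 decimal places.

The sequences differ at 19 of 41 sites, so p = 19/41 ≈ 0.463415.
d = −(3/4) ln(1 − 4p/3) = −0.75 ln(1 − 0.617887) = −0.75 ln(0.382113)
  = −0.75 × (-0.962039) = 0.721529 substitutions/site.

0.722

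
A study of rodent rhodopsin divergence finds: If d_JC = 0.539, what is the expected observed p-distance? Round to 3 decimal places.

p = (3/4)(1 − e^(−4d/3)) = 0.75 × (1 − e^(-0.718667)) = 0.75 × (1 − 0.487402) = 0.384449.

0.384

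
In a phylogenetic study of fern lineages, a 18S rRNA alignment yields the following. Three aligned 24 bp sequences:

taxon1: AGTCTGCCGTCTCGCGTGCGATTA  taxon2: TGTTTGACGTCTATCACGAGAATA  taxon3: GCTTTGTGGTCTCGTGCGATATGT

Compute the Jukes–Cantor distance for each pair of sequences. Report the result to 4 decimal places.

d(taxon1,taxon2) = 0.5199, d(taxon1,taxon3) = 0.7083, d(taxon2,taxon3) = 0.8240

taxon1–taxon2: 9/24 sites differ → p = 0.375, d = −0.75 ln(1 − 0.5) = 0.519860 ≈ 0.5199.
taxon1–taxon3: 11/24 sites differ → p ≈ 0.458333, d = −0.75 ln(1 − 0.611111) = 0.708346 ≈ 0.7083.
taxon2–taxon3: 12/24 sites differ → p = 0.5, d = −0.75 ln(1 − 0.666667) = 0.823960 ≈ 0.8240.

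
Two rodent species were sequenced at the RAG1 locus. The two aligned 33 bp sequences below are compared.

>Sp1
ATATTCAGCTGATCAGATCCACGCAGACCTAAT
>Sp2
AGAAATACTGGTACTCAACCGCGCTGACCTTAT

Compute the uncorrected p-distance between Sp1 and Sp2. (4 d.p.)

0.4545

The sequences differ at 15 of 33 positions.
p = 15/33 = 0.454545… ≈ 0.4545 (to 4 d.p.).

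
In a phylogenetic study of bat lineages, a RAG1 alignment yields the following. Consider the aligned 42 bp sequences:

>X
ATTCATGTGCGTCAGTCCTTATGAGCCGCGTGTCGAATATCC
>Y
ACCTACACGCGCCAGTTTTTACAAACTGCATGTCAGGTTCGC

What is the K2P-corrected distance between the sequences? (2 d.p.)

1.20

Of 42 sites, 18 differences are transitions and 2 are transversions, so P = 18/42 ≈ 0.428571 and Q = 2/42 ≈ 0.047619.
Under the Kimura two-parameter model, d = −½ ln(1 − 2P − Q) − ¼ ln(1 − 2Q).
1 − 2P − Q = 0.095239, giving −½ ln(0.095239) = 1.175683.
1 − 2Q = 0.904762, giving −¼ ln(0.904762) = 0.025021.
d = 1.175683 + 0.025021 = 1.200704.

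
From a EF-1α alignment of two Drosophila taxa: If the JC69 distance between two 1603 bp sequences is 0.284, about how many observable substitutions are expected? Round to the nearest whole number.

379

Invert JC69: p = (3/4)(1 − e^(−4d/3)) = 0.75 × (1 − e^(-0.378667)) = 0.75 × (1 − 0.684774) = 0.236420.
Expected differing sites = pL ≈ 0.236420 × 1603 = 378.98126 ≈ 379.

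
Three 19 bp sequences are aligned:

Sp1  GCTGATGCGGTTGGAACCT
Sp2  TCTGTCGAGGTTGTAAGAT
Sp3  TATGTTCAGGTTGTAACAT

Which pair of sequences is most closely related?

Sp1–Sp2: 7/19 differ, p = 0.368, d = 0.507.
Sp1–Sp3: 7/19 differ, p = 0.368, d = 0.507.
Sp2–Sp3: 4/19 differ, p = 0.211, d = 0.247.
The smallest distance is between Sp2 and Sp3.

Sp2 and Sp3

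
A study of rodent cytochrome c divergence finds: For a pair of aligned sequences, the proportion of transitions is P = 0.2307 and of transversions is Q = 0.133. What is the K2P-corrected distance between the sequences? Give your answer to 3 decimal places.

Under the Kimura two-parameter model, d = −½ ln(1 − 2P − Q) − ¼ ln(1 − 2Q).
1 − 2P − Q = 0.4056, giving −½ ln(0.4056) = 0.451194.
1 − 2Q = 0.734, giving −¼ ln(0.734) = 0.077312.
d = 0.451194 + 0.077312 = 0.528506.

0.529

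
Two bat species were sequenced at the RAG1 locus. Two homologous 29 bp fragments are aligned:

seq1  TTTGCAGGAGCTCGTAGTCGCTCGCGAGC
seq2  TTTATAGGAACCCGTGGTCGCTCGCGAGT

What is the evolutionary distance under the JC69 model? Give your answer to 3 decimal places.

0.242

The sequences differ at 6 of 29 sites (4, 5, 10, 12, 16, 29), so p = 6/29 ≈ 0.206897.
d = −(3/4) ln(1 − 4p/3) = −0.75 ln(1 − 0.275863) = −0.75 ln(0.724137)
  = −0.75 × (-0.322775) = 0.242081 substitutions/site.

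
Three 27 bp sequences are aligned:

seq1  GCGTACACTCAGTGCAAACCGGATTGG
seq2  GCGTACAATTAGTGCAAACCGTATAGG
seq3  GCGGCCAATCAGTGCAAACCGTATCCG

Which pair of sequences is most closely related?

seq1–seq2: 4/27 differ, p = 0.148, d = 0.165.
seq1–seq3: 6/27 differ, p = 0.222, d = 0.264.
seq2–seq3: 5/27 differ, p = 0.185, d = 0.213.
The smallest distance is between seq1 and seq2.

seq1 and seq2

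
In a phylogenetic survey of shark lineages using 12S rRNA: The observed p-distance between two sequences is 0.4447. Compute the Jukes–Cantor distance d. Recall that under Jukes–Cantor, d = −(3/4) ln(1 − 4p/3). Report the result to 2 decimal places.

d = −(3/4) ln(1 − 4p/3) = −0.75 ln(1 − 0.592933) = −0.75 ln(0.407067)
  = −0.75 × (-0.898777) = 0.674083 substitutions/site.

0.67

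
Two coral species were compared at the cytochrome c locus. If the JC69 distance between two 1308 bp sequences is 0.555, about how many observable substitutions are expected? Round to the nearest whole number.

Invert JC69: p = (3/4)(1 − e^(−4d/3)) = 0.75 × (1 − e^(-0.74)) = 0.75 × (1 − 0.477114) = 0.392165.
Expected differing sites = pL ≈ 0.392165 × 1308 = 512.95182 ≈ 513.

513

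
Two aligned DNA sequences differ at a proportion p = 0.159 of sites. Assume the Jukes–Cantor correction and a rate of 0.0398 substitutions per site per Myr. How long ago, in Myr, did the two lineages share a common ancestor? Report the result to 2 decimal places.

d = −(3/4) ln(1 − 4p/3) = −0.75 ln(1 − 0.212) = −0.75 ln(0.788)
  = −0.75 × (-0.238257) = 0.178693 substitutions/site.
Under a molecular clock d = 2μt, so t = d/(2μ) = 0.178693 / (2 × 0.0398) = 2.24 Myr.

2.24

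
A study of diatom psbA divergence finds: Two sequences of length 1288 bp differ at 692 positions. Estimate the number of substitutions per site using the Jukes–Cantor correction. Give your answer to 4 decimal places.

p = 692/1288 ≈ 0.537267.
d = −(3/4) ln(1 − 4p/3) = −0.75 ln(1 − 0.716356) = −0.75 ln(0.283644)
  = −0.75 × (-1.260035) = 0.945026 substitutions/site.

0.9450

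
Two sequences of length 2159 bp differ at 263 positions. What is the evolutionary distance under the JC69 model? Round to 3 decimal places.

0.133

p = 263/2159 ≈ 0.121816.
d = −(3/4) ln(1 − 4p/3) = −0.75 ln(1 − 0.162421) = −0.75 ln(0.837579)
  = −0.75 × (-0.177240) = 0.132930 substitutions/site.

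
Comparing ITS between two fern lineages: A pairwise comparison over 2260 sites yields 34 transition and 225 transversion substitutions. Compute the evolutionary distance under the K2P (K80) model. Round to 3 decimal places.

0.125

P = 34/2260 ≈ 0.015044 and Q = 225/2260 ≈ 0.099558.
Under the Kimura two-parameter model, d = −½ ln(1 − 2P − Q) − ¼ ln(1 − 2Q).
1 − 2P − Q = 0.870354, giving −½ ln(0.870354) = 0.069428.
1 − 2Q = 0.800884, giving −¼ ln(0.800884) = 0.055510.
d = 0.069428 + 0.055510 = 0.124938.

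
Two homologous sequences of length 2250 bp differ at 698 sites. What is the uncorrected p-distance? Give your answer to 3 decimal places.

0.310

p = 698/2250 = 0.310222… ≈ 0.310 (to 3 d.p.).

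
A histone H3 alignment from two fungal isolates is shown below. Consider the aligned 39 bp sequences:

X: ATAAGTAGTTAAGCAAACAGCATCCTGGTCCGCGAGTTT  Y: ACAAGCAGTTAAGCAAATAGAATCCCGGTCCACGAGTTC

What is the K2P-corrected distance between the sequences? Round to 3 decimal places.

0.216

Of 39 sites, 6 differences are transitions and 1 are transversions, so P = 6/39 ≈ 0.153846 and Q = 1/39 ≈ 0.025641.
Under the Kimura two-parameter model, d = −½ ln(1 − 2P − Q) − ¼ ln(1 − 2Q).
1 − 2P − Q = 0.666667, giving −½ ln(0.666667) = 0.202732.
1 − 2Q = 0.948718, giving −¼ ln(0.948718) = 0.013161.
d = 0.202732 + 0.013161 = 0.215893.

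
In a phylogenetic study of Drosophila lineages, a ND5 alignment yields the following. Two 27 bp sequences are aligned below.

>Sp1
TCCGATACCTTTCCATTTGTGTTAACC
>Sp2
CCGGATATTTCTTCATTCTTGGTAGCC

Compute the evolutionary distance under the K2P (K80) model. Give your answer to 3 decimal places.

Of 27 sites, 7 differences are transitions and 3 are transversions, so P = 7/27 ≈ 0.259259 and Q = 3/27 ≈ 0.111111.
Under the Kimura two-parameter model, d = −½ ln(1 − 2P − Q) − ¼ ln(1 − 2Q).
1 − 2P − Q = 0.370371, giving −½ ln(0.370371) = 0.496625.
1 − 2Q = 0.777778, giving −¼ ln(0.777778) = 0.062829.
d = 0.496625 + 0.062829 = 0.559454.

0.559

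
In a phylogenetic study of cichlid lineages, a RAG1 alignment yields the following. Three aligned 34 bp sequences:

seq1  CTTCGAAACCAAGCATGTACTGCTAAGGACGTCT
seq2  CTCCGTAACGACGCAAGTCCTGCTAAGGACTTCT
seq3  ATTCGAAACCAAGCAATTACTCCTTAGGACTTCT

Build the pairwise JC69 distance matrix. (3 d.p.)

seq1–seq2: 7/34 sites differ → p ≈ 0.205882, d = −0.75 ln(1 − 0.274509) = 0.240680 ≈ 0.241.
seq1–seq3: 6/34 sites differ → p ≈ 0.176471, d = −0.75 ln(1 − 0.235295) = 0.201199 ≈ 0.201.
seq2–seq3: 9/34 sites differ → p ≈ 0.264706, d = −0.75 ln(1 − 0.352941) = 0.326488 ≈ 0.326.

d(seq1,seq2) = 0.241, d(seq1,seq3) = 0.201, d(seq2,seq3) = 0.326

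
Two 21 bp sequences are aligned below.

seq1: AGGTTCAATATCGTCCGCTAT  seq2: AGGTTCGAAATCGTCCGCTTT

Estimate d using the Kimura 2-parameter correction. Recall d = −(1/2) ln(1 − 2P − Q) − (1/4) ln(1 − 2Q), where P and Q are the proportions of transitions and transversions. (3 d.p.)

0.158

Of 21 sites, 1 differences are transitions and 2 are transversions, so P = 1/21 ≈ 0.047619 and Q = 2/21 ≈ 0.095238.
Under the Kimura two-parameter model, d = −½ ln(1 − 2P − Q) − ¼ ln(1 − 2Q).
1 − 2P − Q = 0.809524, giving −½ ln(0.809524) = 0.105654.
1 − 2Q = 0.809524, giving −¼ ln(0.809524) = 0.052827.
d = 0.105654 + 0.052827 = 0.158481.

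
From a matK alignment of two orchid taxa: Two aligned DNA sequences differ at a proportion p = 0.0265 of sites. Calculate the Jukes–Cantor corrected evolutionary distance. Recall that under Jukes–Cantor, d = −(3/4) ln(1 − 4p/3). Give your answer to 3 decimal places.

0.027

d = −(3/4) ln(1 − 4p/3) = −0.75 ln(1 − 0.035333) = −0.75 ln(0.964667)
  = −0.75 × (-0.035972) = 0.026979 substitutions/site.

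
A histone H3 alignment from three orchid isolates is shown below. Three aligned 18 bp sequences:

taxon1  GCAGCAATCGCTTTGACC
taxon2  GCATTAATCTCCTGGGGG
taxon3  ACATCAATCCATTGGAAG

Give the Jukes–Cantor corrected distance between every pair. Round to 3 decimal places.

taxon1–taxon2: 8/18 sites differ → p ≈ 0.444444, d = −0.75 ln(1 − 0.592592) = 0.673455 ≈ 0.673.
taxon1–taxon3: 7/18 sites differ → p ≈ 0.388889, d = −0.75 ln(1 − 0.518519) = 0.548166 ≈ 0.548.
taxon2–taxon3: 7/18 sites differ → p ≈ 0.388889, d = −0.75 ln(1 − 0.518519) = 0.548166 ≈ 0.548.

d(taxon1,taxon2) = 0.673, d(taxon1,taxon3) = 0.548, d(taxon2,taxon3) = 0.548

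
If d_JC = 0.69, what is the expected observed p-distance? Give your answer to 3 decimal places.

p = (3/4)(1 − e^(−4d/3)) = 0.75 × (1 − e^(-0.92)) = 0.75 × (1 − 0.398519) = 0.451111.

0.451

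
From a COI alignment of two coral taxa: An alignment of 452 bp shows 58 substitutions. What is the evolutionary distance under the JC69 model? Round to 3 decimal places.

0.141

p = 58/452 ≈ 0.128319.
d = −(3/4) ln(1 − 4p/3) = −0.75 ln(1 − 0.171092) = −0.75 ln(0.828908)
  = −0.75 × (-0.187646) = 0.140735 substitutions/site.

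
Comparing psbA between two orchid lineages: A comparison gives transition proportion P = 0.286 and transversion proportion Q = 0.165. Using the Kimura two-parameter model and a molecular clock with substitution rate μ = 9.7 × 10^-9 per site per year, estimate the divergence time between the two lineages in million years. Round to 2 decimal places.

39.58

Under the Kimura two-parameter model, d = −½ ln(1 − 2P − Q) − ¼ ln(1 − 2Q).
1 − 2P − Q = 0.263, giving −½ ln(0.263) = 0.667801.
1 − 2Q = 0.67, giving −¼ ln(0.67) = 0.100119.
d = 0.667801 + 0.100119 = 0.767920.
Under a molecular clock d = 2μt, so t = d/(2μ) = 0.767920 / (2 × 9.7 × 10^-9) = 39.58 million years.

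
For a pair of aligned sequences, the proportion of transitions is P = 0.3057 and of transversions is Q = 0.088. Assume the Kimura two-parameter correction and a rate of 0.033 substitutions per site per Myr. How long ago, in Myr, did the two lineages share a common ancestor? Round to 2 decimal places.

Under the Kimura two-parameter model, d = −½ ln(1 − 2P − Q) − ¼ ln(1 − 2Q).
1 − 2P − Q = 0.3006, giving −½ ln(0.3006) = 0.600987.
1 − 2Q = 0.824, giving −¼ ln(0.824) = 0.048396.
d = 0.600987 + 0.048396 = 0.649383.
Under a molecular clock d = 2μt, so t = d/(2μ) = 0.649383 / (2 × 0.033) = 9.84 Myr.

9.84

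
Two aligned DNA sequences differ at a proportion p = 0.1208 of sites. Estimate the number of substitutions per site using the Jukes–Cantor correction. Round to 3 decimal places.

0.132

d = −(3/4) ln(1 − 4p/3) = −0.75 ln(1 − 0.161067) = −0.75 ln(0.838933)
  = −0.75 × (-0.175624) = 0.131718 substitutions/site.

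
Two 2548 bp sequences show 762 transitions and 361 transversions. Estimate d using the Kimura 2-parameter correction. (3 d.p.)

0.756

P = 762/2548 ≈ 0.299058 and Q = 361/2548 ≈ 0.14168.
Under the Kimura two-parameter model, d = −½ ln(1 − 2P − Q) − ¼ ln(1 − 2Q).
1 − 2P − Q = 0.260204, giving −½ ln(0.260204) = 0.673145.
1 − 2Q = 0.71664, giving −¼ ln(0.71664) = 0.083295.
d = 0.673145 + 0.083295 = 0.756440.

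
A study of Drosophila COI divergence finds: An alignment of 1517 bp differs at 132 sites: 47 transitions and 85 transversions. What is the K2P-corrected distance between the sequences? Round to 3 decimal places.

0.092

P = 47/1517 ≈ 0.030982 and Q = 85/1517 ≈ 0.056032.
Under the Kimura two-parameter model, d = −½ ln(1 − 2P − Q) − ¼ ln(1 − 2Q).
1 − 2P − Q = 0.882004, giving −½ ln(0.882004) = 0.062779.
1 − 2Q = 0.887936, giving −¼ ln(0.887936) = 0.029714.
d = 0.062779 + 0.029714 = 0.092493.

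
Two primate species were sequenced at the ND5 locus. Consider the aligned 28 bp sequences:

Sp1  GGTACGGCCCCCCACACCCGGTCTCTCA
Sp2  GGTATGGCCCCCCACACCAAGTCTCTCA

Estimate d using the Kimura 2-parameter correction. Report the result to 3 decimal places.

0.117

Of 28 sites, 2 differences are transitions and 1 are transversions, so P = 2/28 ≈ 0.071429 and Q = 1/28 ≈ 0.035714.
Under the Kimura two-parameter model, d = −½ ln(1 − 2P − Q) − ¼ ln(1 − 2Q).
1 − 2P − Q = 0.821428, giving −½ ln(0.821428) = 0.098355.
1 − 2Q = 0.928572, giving −¼ ln(0.928572) = 0.018527.
d = 0.098355 + 0.018527 = 0.116882.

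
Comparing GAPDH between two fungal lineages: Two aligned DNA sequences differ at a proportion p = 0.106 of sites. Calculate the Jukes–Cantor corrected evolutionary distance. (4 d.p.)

d = −(3/4) ln(1 − 4p/3) = −0.75 ln(1 − 0.141333) = −0.75 ln(0.858667)
  = −0.75 × (-0.152374) = 0.114281 substitutions/site.

0.1143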